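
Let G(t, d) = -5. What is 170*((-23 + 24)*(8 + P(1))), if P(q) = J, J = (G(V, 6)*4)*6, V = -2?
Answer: -19040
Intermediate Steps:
J = -120 (J = -5*4*6 = -20*6 = -120)
P(q) = -120
170*((-23 + 24)*(8 + P(1))) = 170*((-23 + 24)*(8 - 120)) = 170*(1*(-112)) = 170*(-112) = -19040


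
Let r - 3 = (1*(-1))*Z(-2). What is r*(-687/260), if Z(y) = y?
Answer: -687/52 ≈ -13.212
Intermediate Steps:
r = 5 (r = 3 + (1*(-1))*(-2) = 3 - 1*(-2) = 3 + 2 = 5)
r*(-687/260) = 5*(-687/260) = -687/52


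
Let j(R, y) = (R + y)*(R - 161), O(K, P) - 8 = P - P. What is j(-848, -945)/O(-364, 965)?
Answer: 1809137/8 ≈ 2.2614e+5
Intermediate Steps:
O(K, P) = 8 (O(K, P) = 8 + (P - P) = 8 + 0 = 8)
j(R, y) = (-161 + R)*(R + y) (j(R, y) = (R + y)*(-161 + R) = (-161 + R)*(R + y))
j(-848, -945)/O(-364, 965) = ((-848)**2 - 161*(-848) - 161*(-945) - 848*(-945))/8 = (719104 + 136528 + 152145 + 801360)*(1/8) = 1809137*(1/8) = 1809137/8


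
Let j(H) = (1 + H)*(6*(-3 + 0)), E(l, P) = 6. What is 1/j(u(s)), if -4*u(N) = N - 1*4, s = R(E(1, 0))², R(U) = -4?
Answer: 1/36 ≈ 0.027778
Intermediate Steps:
s = 16 (s = (-4)² = 16)
u(N) = 1 - N/4 (u(N) = -(N - 1*4)/4 = -(N - 4)/4 = -(-4 + N)/4 = 1 - N/4)
j(H) = -18 - 18*H (j(H) = (1 + H)*(6*(-3)) = (1 + H)*(-18) = -18 - 18*H)
1/j(u(s)) = 1/(-18 - 18*(1 - ¼*16)) = 1/(-18 - 18*(1 - 4)) = 1/(-18 - 18*(-3)) = 1/(-18 + 54) = 1/36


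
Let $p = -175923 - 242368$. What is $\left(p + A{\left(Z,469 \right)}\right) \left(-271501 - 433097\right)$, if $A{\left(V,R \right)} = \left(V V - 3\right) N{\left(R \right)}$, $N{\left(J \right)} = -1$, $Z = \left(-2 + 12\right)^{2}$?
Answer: $301770868224$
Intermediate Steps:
$Z = 100$ ($Z = 10^{2} = 100$)
$p = -418291$ ($p = -175923 - 242368 = -418291$)
$A{\left(V,R \right)} = 3 - V^{2}$ ($A{\left(V,R \right)} = \left(V V - 3\right) \left(-1\right) = \left(V^{2} - 3\right) \left(-1\right) = \left(-3 + V^{2}\right) \left(-1\right) = 3 - V^{2}$)
$\left(p + A{\left(Z,469 \right)}\right) \left(-271501 - 433097\right) = \left(-418291 + \left(3 - 100^{2}\right)\right) \left(-271501 - 433097\right) = \left(-418291 + \left(3 - 10000\right)\right) \left(-704598\right) = \left(-418291 - 9997\right) \left(-704598\right) = \left(-428288\right) \left(-704598\right) = 301770868224$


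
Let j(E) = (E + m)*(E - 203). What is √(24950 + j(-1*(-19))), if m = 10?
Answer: √19614 ≈ 140.05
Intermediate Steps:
j(E) = (-203 + E)*(10 + E) (j(E) = (E + 10)*(E - 203) = (10 + E)*(-203 + E) = (-203 + E)*(10 + E))
√(24950 + j(-1*(-19))) = √(24950 + (-2030 + (-1*(-19))² - (-193)*(-19))) = √(24950 + (-2030 + 19² - 193*19)) = √(24950 + (-2030 + 361 - 3667)) = √(24950 - 5336) = √19614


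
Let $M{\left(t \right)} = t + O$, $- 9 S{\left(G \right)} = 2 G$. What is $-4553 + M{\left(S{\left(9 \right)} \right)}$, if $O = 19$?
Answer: $-4536$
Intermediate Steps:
$S{\left(G \right)} = - \frac{2 G}{9}$
$M{\left(t \right)} = 19 + t$ ($M{\left(t \right)} = t + 19 = 19 + t$)
$-4553 + M{\left(S{\left(9 \right)} \right)} = -4553 + \left(19 - 2\right) = -4553 + 17 = -4536$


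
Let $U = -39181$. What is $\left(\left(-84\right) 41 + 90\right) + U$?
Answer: $-42535$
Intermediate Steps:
$\left(\left(-84\right) 41 + 90\right) + U = \left(\left(-84\right) 41 + 90\right) - 39181 = \left(-3444 + 90\right) - 39181 = -3354 - 39181 = -42535$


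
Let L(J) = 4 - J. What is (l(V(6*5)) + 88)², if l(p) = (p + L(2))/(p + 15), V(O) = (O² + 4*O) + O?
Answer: 8981731984/1134225 ≈ 7918.8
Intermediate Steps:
V(O) = O² + 5*O
l(p) = (2 + p)/(15 + p) (l(p) = (p + (4 - 1*2))/(p + 15) = (p + (4 - 2))/(15 + p) = (p + 2)/(15 + p) = (2 + p)/(15 + p))
(l(V(6*5)) + 88)² = ((2 + (6*5)*(5 + 6*5))/(15 + (6*5)*(5 + 6*5)) + 88)² = ((2 + 30*(5 + 30))/(15 + 30*(5 + 30)) + 88)² = ((2 + 30*35)/(15 + 30*35) + 88)² = ((2 + 1050)/(15 + 1050) + 88)² = (1052/1065 + 88)² = (94772/1065)² = 8981731984/1134225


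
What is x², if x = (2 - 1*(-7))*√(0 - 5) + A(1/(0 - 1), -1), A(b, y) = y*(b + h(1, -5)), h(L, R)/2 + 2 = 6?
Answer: (7 - 9*I*√5)² ≈ -356.0 - 281.74*I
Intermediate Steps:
h(L, R) = 8 (h(L, R) = -4 + 2*6 = -4 + 12 = 8)
A(b, y) = y*(8 + b) (A(b, y) = y*(b + 8) = y*(8 + b))
x = -7 + 9*I*√5 (x = (2 - 1*(-7))*√(0 - 5) - (8 + 1/(0 - 1)) = (2 + 7)*√(-5) - (8 + 1/(-1)) = 9*(I*√5) - (8 - 1) = 9*I*√5 - 1*7 = 9*I*√5 - 7 = -7 + 9*I*√5 ≈ -7.0 + 20.125*I)
x² = (-7 + 9*I*√5)²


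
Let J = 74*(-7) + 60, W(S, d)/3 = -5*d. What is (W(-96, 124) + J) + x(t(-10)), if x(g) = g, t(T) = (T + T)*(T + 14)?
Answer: -2398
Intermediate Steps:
W(S, d) = -15*d (W(S, d) = 3*(-5*d) = -15*d)
t(T) = 2*T*(14 + T) (t(T) = (2*T)*(14 + T) = 2*T*(14 + T))
J = -458 (J = -518 + 60 = -458)
(W(-96, 124) + J) + x(t(-10)) = (-15*124 - 458) + 2*(-10)*(14 - 10) = (-1860 - 458) + 2*(-10)*4 = -2318 - 80 = -2398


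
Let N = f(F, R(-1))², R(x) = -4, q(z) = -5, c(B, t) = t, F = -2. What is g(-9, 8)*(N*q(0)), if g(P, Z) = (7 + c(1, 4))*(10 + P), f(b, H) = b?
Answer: -220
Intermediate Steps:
g(P, Z) = 110 + 11*P (g(P, Z) = (7 + 4)*(10 + P) = 11*(10 + P) = 110 + 11*P)
N = 4 (N = (-2)² = 4)
g(-9, 8)*(N*q(0)) = (110 + 11*(-9))*(4*(-5)) = (110 - 99)*(-20) = 11*(-20) = -220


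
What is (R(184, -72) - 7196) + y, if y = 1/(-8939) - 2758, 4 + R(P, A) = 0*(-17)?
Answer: -89014563/8939 ≈ -9958.0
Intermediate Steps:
R(P, A) = -4 (R(P, A) = -4 + 0*(-17) = -4 + 0 = -4)
y = -24653763/8939 (y = -1/8939 - 2758 = -24653763/8939 ≈ -2758.0)
(R(184, -72) - 7196) + y = (-4 - 7196) - 24653763/8939 = -7200 - 24653763/8939 = -89014563/8939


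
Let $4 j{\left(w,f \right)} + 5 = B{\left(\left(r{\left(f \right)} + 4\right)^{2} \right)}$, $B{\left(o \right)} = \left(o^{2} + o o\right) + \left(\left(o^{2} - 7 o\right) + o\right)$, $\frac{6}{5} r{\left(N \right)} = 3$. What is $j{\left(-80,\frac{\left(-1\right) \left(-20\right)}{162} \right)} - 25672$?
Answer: $- \frac{1561461}{64} \approx -24398.0$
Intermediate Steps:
$r{\left(N \right)} = \frac{5}{2}$ ($r{\left(N \right)} = \frac{5}{6} \cdot 3 = \frac{5}{2}$)
$B{\left(o \right)} = - 6 o + 3 o^{2}$ ($B{\left(o \right)} = \left(o^{2} + o^{2}\right) + \left(o^{2} - 6 o\right) = 2 o^{2} + \left(o^{2} - 6 o\right) = - 6 o + 3 o^{2}$)
$j{\left(w,f \right)} = \frac{81547}{64}$ ($j{\left(w,f \right)} = - \frac{5}{4} + \frac{3 \left(\frac{5}{2} + 4\right)^{2} \left(-2 + \left(\frac{5}{2} + 4\right)^{2}\right)}{4} = - \frac{5}{4} + \frac{3 \left(\frac{13}{2}\right)^{2} \left(-2 + \left(\frac{13}{2}\right)^{2}\right)}{4} = - \frac{5}{4} + \frac{3 \cdot \frac{169}{4} \left(-2 + \frac{169}{4}\right)}{4} = - \frac{5}{4} + \frac{3 \cdot \frac{169}{4} \cdot \frac{161}{4}}{4} = - \frac{5}{4} + \frac{1}{4} \cdot \frac{81627}{16} = - \frac{5}{4} + \frac{81627}{64} = \frac{81547}{64}$)
$j{\left(-80,\frac{\left(-1\right) \left(-20\right)}{162} \right)} - 25672 = \frac{81547}{64} - 25672 = - \frac{1561461}{64}$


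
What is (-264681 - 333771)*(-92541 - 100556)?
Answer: 115559285844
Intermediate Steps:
(-264681 - 333771)*(-92541 - 100556) = -598452*(-193097) = 115559285844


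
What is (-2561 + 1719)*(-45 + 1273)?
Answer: -1033976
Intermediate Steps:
(-2561 + 1719)*(-45 + 1273) = -842*1228 = -1033976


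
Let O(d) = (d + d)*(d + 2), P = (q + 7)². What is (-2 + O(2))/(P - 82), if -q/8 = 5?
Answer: 14/1007 ≈ 0.013903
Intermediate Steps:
q = -40 (q = -8*5 = -40)
P = 1089 (P = (-40 + 7)² = (-33)² = 1089)
O(d) = 2*d*(2 + d) (O(d) = (2*d)*(2 + d) = 2*d*(2 + d))
(-2 + O(2))/(P - 82) = (-2 + 2*2*(2 + 2))/(1089 - 82) = (-2 + 2*2*4)/1007 = (-2 + 16)/1007 = (1/1007)*14 = 14/1007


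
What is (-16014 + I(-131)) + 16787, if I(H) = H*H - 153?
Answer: 17781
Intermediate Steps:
I(H) = -153 + H² (I(H) = H² - 153 = -153 + H²)
(-16014 + I(-131)) + 16787 = (-16014 + (-153 + (-131)²)) + 16787 = (-16014 + (-153 + 17161)) + 16787 = (-16014 + 17008) + 16787 = 994 + 16787 = 17781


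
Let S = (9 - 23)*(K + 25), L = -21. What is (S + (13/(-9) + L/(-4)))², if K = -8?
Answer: 71081761/1296 ≈ 54847.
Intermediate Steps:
S = -238 (S = (9 - 23)*(-8 + 25) = -14*17 = -238)
(S + (13/(-9) + L/(-4)))² = (-238 + (13/(-9) - 21/(-4)))² = (-238 + (13*(-⅑) - 21*(-¼)))² = (-238 + (-13/9 + 21/4))² = (-238 + 137/36)² = (-8431/36)² = 71081761/1296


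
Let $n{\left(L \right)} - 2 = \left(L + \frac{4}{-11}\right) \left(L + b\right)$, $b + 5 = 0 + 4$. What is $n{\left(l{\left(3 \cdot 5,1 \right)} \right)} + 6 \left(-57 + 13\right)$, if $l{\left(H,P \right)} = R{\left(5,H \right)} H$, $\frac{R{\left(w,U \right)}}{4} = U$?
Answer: $\frac{8893622}{11} \approx 8.0851 \cdot 10^{5}$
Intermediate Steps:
$R{\left(w,U \right)} = 4 U$
$b = -1$ ($b = -5 + \left(0 + 4\right) = -5 + 4 = -1$)
$l{\left(H,P \right)} = 4 H^{2}$ ($l{\left(H,P \right)} = 4 H H = 4 H^{2}$)
$n{\left(L \right)} = 2 + \left(-1 + L\right) \left(- \frac{4}{11} + L\right)$ ($n{\left(L \right)} = 2 + \left(L + \frac{4}{-11}\right) \left(L - 1\right) = 2 + \left(L + 4 \left(- \frac{1}{11}\right)\right) \left(-1 + L\right) = 2 + \left(L - \frac{4}{11}\right) \left(-1 + L\right) = 2 + \left(- \frac{4}{11} + L\right) \left(-1 + L\right) = 2 + \left(-1 + L\right) \left(- \frac{4}{11} + L\right)$)
$n{\left(l{\left(3 \cdot 5,1 \right)} \right)} + 6 \left(-57 + 13\right) = \left(\frac{26}{11} + \left(4 \left(3 \cdot 5\right)^{2}\right)^{2} - \frac{15 \cdot 4 \left(3 \cdot 5\right)^{2}}{11}\right) + 6 \left(-57 + 13\right) = \left(\frac{26}{11} + \left(4 \cdot 15^{2}\right)^{2} - \frac{15 \cdot 4 \cdot 15^{2}}{11}\right) + 6 \left(-44\right) = \left(\frac{26}{11} + \left(4 \cdot 225\right)^{2} - \frac{15 \cdot 4 \cdot 225}{11}\right) - 264 = \left(\frac{26}{11} + 900^{2} - \frac{13500}{11}\right) - 264 = \left(\frac{26}{11} + 810000 - \frac{13500}{11}\right) - 264 = \frac{8896526}{11} - 264 = \frac{8893622}{11}$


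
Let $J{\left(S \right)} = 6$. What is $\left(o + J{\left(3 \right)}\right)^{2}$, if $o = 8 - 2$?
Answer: $144$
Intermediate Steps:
$o = 6$ ($o = 8 - 2 = 6$)
$\left(o + J{\left(3 \right)}\right)^{2} = \left(6 + 6\right)^{2} = 12^{2} = 144$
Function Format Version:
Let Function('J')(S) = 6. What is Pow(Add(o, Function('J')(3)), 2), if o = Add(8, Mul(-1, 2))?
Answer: 144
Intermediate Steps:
o = 6 (o = Add(8, -2) = 6)
Pow(Add(o, Function('J')(3)), 2) = Pow(Add(6, 6), 2) = Pow(12, 2) = 144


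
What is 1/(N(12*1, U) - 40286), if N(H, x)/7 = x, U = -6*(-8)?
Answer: -1/39950 ≈ -2.5031e-5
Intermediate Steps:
U = 48
N(H, x) = 7*x
1/(N(12*1, U) - 40286) = 1/(7*48 - 40286) = 1/(336 - 40286) = 1/(-39950) = -1/39950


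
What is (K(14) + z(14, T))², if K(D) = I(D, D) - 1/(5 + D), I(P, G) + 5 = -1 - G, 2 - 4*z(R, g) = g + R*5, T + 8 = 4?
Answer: 469225/361 ≈ 1299.8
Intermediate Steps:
T = -4 (T = -8 + 4 = -4)
z(R, g) = ½ - 5*R/4 - g/4 (z(R, g) = ½ - (g + R*5)/4 = ½ - (g + 5*R)/4 = ½ + (-5*R/4 - g/4) = ½ - 5*R/4 - g/4)
I(P, G) = -6 - G (I(P, G) = -5 + (-1 - G) = -6 - G)
K(D) = -6 - D - 1/(5 + D) (K(D) = (-6 - D) - 1/(5 + D) = -6 - D - 1/(5 + D))
(K(14) + z(14, T))² = ((-31 - 1*14² - 11*14)/(5 + 14) + (½ - 5/4*14 - ¼*(-4)))² = ((-31 - 1*196 - 154)/19 + (½ - 35/2 + 1))² = ((-31 - 196 - 154)/19 - 16)² = ((1/19)*(-381) - 16)² = (-381/19 - 16)² = (-685/19)² = 469225/361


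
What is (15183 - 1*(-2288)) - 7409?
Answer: 10062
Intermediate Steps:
(15183 - 1*(-2288)) - 7409 = (15183 + 2288) - 7409 = 17471 - 7409 = 10062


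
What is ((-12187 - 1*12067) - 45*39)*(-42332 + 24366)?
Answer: 467277694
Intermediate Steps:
((-12187 - 1*12067) - 45*39)*(-42332 + 24366) = ((-12187 - 12067) - 1755)*(-17966) = (-24254 - 1755)*(-17966) = -26009*(-17966) = 467277694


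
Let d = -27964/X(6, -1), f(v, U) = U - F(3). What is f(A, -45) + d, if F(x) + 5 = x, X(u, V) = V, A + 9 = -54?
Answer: 27921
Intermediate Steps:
A = -63 (A = -9 - 54 = -63)
F(x) = -5 + x
f(v, U) = 2 + U (f(v, U) = U - (-5 + 3) = U - 1*(-2) = U + 2 = 2 + U)
d = 27964 (d = -27964/(-1) = -27964*(-1) = 27964)
f(A, -45) + d = (2 - 45) + 27964 = -43 + 27964 = 27921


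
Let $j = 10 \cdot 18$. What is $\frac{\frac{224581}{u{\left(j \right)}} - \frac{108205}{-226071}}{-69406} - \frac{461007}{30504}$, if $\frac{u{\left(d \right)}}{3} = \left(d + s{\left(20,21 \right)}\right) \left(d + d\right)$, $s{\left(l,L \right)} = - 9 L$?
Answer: $- \frac{36166795226409769}{2393143097141520} \approx -15.113$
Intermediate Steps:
$j = 180$
$u{\left(d \right)} = 6 d \left(-189 + d\right)$ ($u{\left(d \right)} = 3 \left(d - 189\right) \left(d + d\right) = 3 \left(d - 189\right) 2 d = 3 \left(-189 + d\right) 2 d = 3 \cdot 2 d \left(-189 + d\right) = 6 d \left(-189 + d\right)$)
$\frac{\frac{224581}{u{\left(j \right)}} - \frac{108205}{-226071}}{-69406} - \frac{461007}{30504} = \frac{\frac{224581}{6 \cdot 180 \left(-189 + 180\right)} - \frac{108205}{-226071}}{-69406} - \frac{461007}{30504} = \left(\frac{224581}{6 \cdot 180 \left(-9\right)} - - \frac{108205}{226071}\right) \left(- \frac{1}{69406}\right) - \frac{153669}{10168} = \left(\frac{224581}{-9720} + \frac{108205}{226071}\right) \left(- \frac{1}{69406}\right) - \frac{153669}{10168} = \left(224581 \left(- \frac{1}{9720}\right) + \frac{108205}{226071}\right) \left(- \frac{1}{69406}\right) - \frac{153669}{10168} = \left(- \frac{224581}{9720} + \frac{108205}{226071}\right) \left(- \frac{1}{69406}\right) - \frac{153669}{10168} = \left(- \frac{613820971}{27128520}\right) \left(- \frac{1}{69406}\right) - \frac{153669}{10168} = \frac{613820971}{1882882059120} - \frac{153669}{10168} = - \frac{36166795226409769}{2393143097141520}$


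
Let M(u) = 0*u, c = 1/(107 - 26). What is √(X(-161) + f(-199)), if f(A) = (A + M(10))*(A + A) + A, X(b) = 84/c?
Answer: √85807 ≈ 292.93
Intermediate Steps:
c = 1/81 ≈ 0.012346
M(u) = 0
X(b) = 6804 (X(b) = 84/(1/81) = 84*81 = 6804)
f(A) = A + 2*A² (f(A) = (A + 0)*(A + A) + A = A*(2*A) + A = 2*A² + A = A + 2*A²)
√(X(-161) + f(-199)) = √(6804 - 199*(1 + 2*(-199))) = √(6804 - 199*(1 - 398)) = √(6804 - 199*(-397)) = √(6804 + 79003) = √85807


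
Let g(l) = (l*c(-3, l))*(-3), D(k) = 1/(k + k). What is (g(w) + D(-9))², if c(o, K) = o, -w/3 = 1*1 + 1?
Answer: 946729/324 ≈ 2922.0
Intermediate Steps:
D(k) = 1/(2*k)
w = -6 (w = -3*(1*1 + 1) = -3*(1 + 1) = -3*2 = -6)
g(l) = 9*l (g(l) = (l*(-3))*(-3) = -3*l*(-3) = 9*l)
(g(w) + D(-9))² = (9*(-6) + (½)/(-9))² = (-54 + (½)*(-⅑))² = (-54 - 1/18)² = (-973/18)² = 946729/324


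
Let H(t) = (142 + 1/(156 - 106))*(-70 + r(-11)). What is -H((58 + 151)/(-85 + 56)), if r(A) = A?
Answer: 575181/50 ≈ 11504.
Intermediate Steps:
H(t) = -575181/50 (H(t) = (142 + 1/(156 - 106))*(-70 - 11) = (142 + 1/50)*(-81) = (7101/50)*(-81) = -575181/50)
-H((58 + 151)/(-85 + 56)) = -1*(-575181/50) = 575181/50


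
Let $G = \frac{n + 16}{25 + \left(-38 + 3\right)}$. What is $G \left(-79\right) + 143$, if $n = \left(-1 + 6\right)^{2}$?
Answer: $\frac{4669}{10} \approx 466.9$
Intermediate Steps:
$n = 25$ ($n = 5^{2} = 25$)
$G = - \frac{41}{10}$ ($G = \frac{25 + 16}{25 + \left(-38 + 3\right)} = \frac{41}{25 - 35} = \frac{41}{-10} = 41 \left(- \frac{1}{10}\right) = - \frac{41}{10} \approx -4.1$)
$G \left(-79\right) + 143 = \left(- \frac{41}{10}\right) \left(-79\right) + 143 = \frac{3239}{10} + 143 = \frac{4669}{10}$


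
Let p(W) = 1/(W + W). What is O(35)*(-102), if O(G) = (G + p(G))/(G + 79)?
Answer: -2193/70 ≈ -31.329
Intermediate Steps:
p(W) = 1/(2*W)
O(G) = (G + 1/(2*G))/(79 + G) (O(G) = (G + 1/(2*G))/(G + 79) = (G + 1/(2*G))/(79 + G))
O(35)*(-102) = ((½ + 35²)/(35*(79 + 35)))*(-102) = ((1/35)*(½ + 1225)/114)*(-102) = ((1/35)*(1/114)*(2451/2))*(-102) = (43/140)*(-102) = -2193/70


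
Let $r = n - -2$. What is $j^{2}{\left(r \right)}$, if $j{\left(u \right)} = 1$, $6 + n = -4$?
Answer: $1$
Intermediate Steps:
$n = -10$ ($n = -6 - 4 = -10$)
$r = -8$ ($r = -10 - -2 = -10 + 2 = -8$)
$j^{2}{\left(r \right)} = 1^{2} = 1$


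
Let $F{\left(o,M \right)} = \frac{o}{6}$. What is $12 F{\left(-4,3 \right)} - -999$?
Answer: $991$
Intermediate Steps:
$F{\left(o,M \right)} = \frac{o}{6}$ ($F{\left(o,M \right)} = o \frac{1}{6} = \frac{o}{6}$)
$12 F{\left(-4,3 \right)} - -999 = 12 \cdot \frac{1}{6} \left(-4\right) - -999 = 12 \left(- \frac{2}{3}\right) + 999 = -8 + 999 = 991$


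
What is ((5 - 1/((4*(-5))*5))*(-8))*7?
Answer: -7014/25 ≈ -280.56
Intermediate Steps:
((5 - 1/((4*(-5))*5))*(-8))*7 = ((5 - 1/((-20*5)))*(-8))*7 = ((5 - 1/(-100))*(-8))*7 = ((5 - 1*(-1/100))*(-8))*7 = ((5 + 1/100)*(-8))*7 = ((501/100)*(-8))*7 = -1002/25*7 = -7014/25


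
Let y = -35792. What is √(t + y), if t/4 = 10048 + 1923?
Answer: 2*√3023 ≈ 109.96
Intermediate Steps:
t = 47884 (t = 4*(10048 + 1923) = 4*11971 = 47884)
√(t + y) = √(47884 - 35792) = √12092 = 2*√3023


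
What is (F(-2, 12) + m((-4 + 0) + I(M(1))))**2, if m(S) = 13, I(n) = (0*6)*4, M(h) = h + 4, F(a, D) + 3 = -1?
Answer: 81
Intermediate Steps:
F(a, D) = -4 (F(a, D) = -3 - 1 = -4)
M(h) = 4 + h
I(n) = 0 (I(n) = 0*4 = 0)
(F(-2, 12) + m((-4 + 0) + I(M(1))))**2 = (-4 + 13)**2 = 9**2 = 81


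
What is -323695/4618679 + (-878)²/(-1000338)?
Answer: -1942135075573/2310120056751 ≈ -0.84071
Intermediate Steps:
-323695/4618679 + (-878)²/(-1000338) = -323695*1/4618679 + 770884*(-1/1000338) = -323695/4618679 - 385442/500169 = -1942135075573/2310120056751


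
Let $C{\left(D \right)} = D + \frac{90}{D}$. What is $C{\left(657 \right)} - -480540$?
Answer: $\frac{35127391}{73} \approx 4.812 \cdot 10^{5}$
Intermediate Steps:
$C{\left(657 \right)} - -480540 = \left(657 + \frac{90}{657}\right) - -480540 = \left(657 + 90 \cdot \frac{1}{657}\right) + 480540 = \left(657 + \frac{10}{73}\right) + 480540 = \frac{47971}{73} + 480540 = \frac{35127391}{73}$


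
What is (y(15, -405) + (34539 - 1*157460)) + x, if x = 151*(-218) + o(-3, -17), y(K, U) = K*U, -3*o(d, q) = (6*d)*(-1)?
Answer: -161920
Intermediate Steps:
o(d, q) = 2*d (o(d, q) = -6*d*(-1)/3 = -(-2)*d = 2*d)
x = -32924 (x = 151*(-218) + 2*(-3) = -32918 - 6 = -32924)
(y(15, -405) + (34539 - 1*157460)) + x = (15*(-405) + (34539 - 1*157460)) - 32924 = (-6075 + (34539 - 157460)) - 32924 = (-6075 - 122921) - 32924 = -128996 - 32924 = -161920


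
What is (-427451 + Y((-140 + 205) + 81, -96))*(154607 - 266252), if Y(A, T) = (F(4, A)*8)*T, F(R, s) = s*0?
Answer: 47722766895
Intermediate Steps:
F(R, s) = 0
Y(A, T) = 0 (Y(A, T) = (0*8)*T = 0*T = 0)
(-427451 + Y((-140 + 205) + 81, -96))*(154607 - 266252) = (-427451 + 0)*(154607 - 266252) = -427451*(-111645) = 47722766895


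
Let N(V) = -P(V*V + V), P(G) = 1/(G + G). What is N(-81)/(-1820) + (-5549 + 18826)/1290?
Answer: 10438908523/1014249600 ≈ 10.292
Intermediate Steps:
P(G) = 1/(2*G)
N(V) = -1/(2*(V + V²)) (N(V) = -1/(2*(V*V + V)) = -1/(2*(V² + V)) = -1/(2*(V + V²)))
N(-81)/(-1820) + (-5549 + 18826)/1290 = -½/(-81*(1 - 81))/(-1820) + (-5549 + 18826)/1290 = -½*(-1/81)/(-80)*(-1/1820) + 13277*(1/1290) = -½*(-1/81)*(-1/80)*(-1/1820) + 13277/1290 = -1/12960*(-1/1820) + 13277/1290 = 1/23587200 + 13277/1290 = 10438908523/1014249600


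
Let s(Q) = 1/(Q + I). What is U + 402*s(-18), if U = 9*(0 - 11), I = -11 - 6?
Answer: -3867/35 ≈ -110.49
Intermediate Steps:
I = -17
U = -99 (U = 9*(-11) = -99)
s(Q) = 1/(-17 + Q) (s(Q) = 1/(Q - 17) = 1/(-17 + Q))
U + 402*s(-18) = -99 + 402/(-17 - 18) = -99 + 402/(-35) = -99 + 402*(-1/35) = -99 - 402/35 = -3867/35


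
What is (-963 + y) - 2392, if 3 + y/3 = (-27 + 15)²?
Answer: -2932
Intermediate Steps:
y = 423 (y = -9 + 3*(-27 + 15)² = -9 + 3*(-12)² = -9 + 3*144 = -9 + 432 = 423)
(-963 + y) - 2392 = (-963 + 423) - 2392 = -540 - 2392 = -2932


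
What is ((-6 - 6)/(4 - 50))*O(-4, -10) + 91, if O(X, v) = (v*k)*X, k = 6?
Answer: 3533/23 ≈ 153.61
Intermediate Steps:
O(X, v) = 6*X*v (O(X, v) = (v*6)*X = (6*v)*X = 6*X*v)
((-6 - 6)/(4 - 50))*O(-4, -10) + 91 = ((-6 - 6)/(4 - 50))*(6*(-4)*(-10)) + 91 = -12/(-46)*240 + 91 = -12*(-1/46)*240 + 91 = (6/23)*240 + 91 = 1440/23 + 91 = 3533/23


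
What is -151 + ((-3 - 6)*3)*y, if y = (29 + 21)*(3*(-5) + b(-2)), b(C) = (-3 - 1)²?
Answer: -1501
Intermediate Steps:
b(C) = 16 (b(C) = (-4)² = 16)
y = 50 (y = (29 + 21)*(3*(-5) + 16) = 50*(-15 + 16) = 50*1 = 50)
-151 + ((-3 - 6)*3)*y = -151 + ((-3 - 6)*3)*50 = -151 - 9*3*50 = -151 - 27*50 = -151 - 1350 = -1501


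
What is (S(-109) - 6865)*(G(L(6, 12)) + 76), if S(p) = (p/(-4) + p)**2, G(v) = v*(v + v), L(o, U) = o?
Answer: -107707/4 ≈ -26927.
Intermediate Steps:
G(v) = 2*v**2 (G(v) = v*(2*v) = 2*v**2)
S(p) = 9*p**2/16 (S(p) = (p*(-1/4) + p)**2 = (-p/4 + p)**2 = (3*p/4)**2 = 9*p**2/16)
(S(-109) - 6865)*(G(L(6, 12)) + 76) = ((9/16)*(-109)**2 - 6865)*(2*6**2 + 76) = ((9/16)*11881 - 6865)*(2*36 + 76) = (106929/16 - 6865)*(72 + 76) = -2911/16*148 = -107707/4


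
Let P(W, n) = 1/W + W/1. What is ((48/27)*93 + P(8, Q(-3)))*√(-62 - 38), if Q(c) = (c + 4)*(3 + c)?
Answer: 20815*I/12 ≈ 1734.6*I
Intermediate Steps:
Q(c) = (3 + c)*(4 + c) (Q(c) = (4 + c)*(3 + c) = (3 + c)*(4 + c))
P(W, n) = W + 1/W (P(W, n) = 1/W + W*1 = 1/W + W = W + 1/W)
((48/27)*93 + P(8, Q(-3)))*√(-62 - 38) = ((48/27)*93 + (8 + 1/8))*√(-62 - 38) = ((48*(1/27))*93 + (8 + ⅛))*√(-100) = ((16/9)*93 + 65/8)*(10*I) = (496/3 + 65/8)*(10*I) = 4163*(10*I)/24 = 20815*I/12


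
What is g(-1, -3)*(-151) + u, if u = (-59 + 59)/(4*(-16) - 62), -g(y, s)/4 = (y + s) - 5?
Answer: -5436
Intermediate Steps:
g(y, s) = 20 - 4*s - 4*y (g(y, s) = -4*((y + s) - 5) = -4*((s + y) - 5) = -4*(-5 + s + y) = 20 - 4*s - 4*y)
u = 0 (u = 0/(-64 - 62) = 0/(-126) = 0*(-1/126) = 0)
g(-1, -3)*(-151) + u = (20 - 4*(-3) - 4*(-1))*(-151) + 0 = (20 + 12 + 4)*(-151) + 0 = 36*(-151) + 0 = -5436 + 0 = -5436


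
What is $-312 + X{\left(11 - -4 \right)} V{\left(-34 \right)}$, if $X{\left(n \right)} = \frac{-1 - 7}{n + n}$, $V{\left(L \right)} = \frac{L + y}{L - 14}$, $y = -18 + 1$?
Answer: $- \frac{18737}{60} \approx -312.28$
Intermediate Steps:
$y = -17$
$V{\left(L \right)} = \frac{-17 + L}{-14 + L}$ ($V{\left(L \right)} = \frac{L - 17}{L - 14} = \frac{-17 + L}{-14 + L}$)
$X{\left(n \right)} = - \frac{4}{n}$ ($X{\left(n \right)} = - \frac{8}{2 n} = - 8 \frac{1}{2 n} = - \frac{4}{n}$)
$-312 + X{\left(11 - -4 \right)} V{\left(-34 \right)} = -312 + - \frac{4}{11 - -4} \frac{-17 - 34}{-14 - 34} = -312 + - \frac{4}{11 + 4} \frac{1}{-48} \left(-51\right) = -312 + - \frac{4}{15} \left(\left(- \frac{1}{48}\right) \left(-51\right)\right) = -312 + \left(-4\right) \frac{1}{15} \cdot \frac{17}{16} = -312 - \frac{17}{60} = - \frac{18737}{60}$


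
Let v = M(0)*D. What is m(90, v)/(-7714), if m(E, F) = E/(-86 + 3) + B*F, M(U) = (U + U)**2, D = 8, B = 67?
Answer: 45/320131 ≈ 0.00014057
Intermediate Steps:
M(U) = 4*U**2 (M(U) = (2*U)**2 = 4*U**2)
v = 0 (v = (4*0**2)*8 = (4*0)*8 = 0*8 = 0)
m(E, F) = 67*F - E/83 (m(E, F) = E/(-86 + 3) + 67*F = E/(-83) + 67*F = -E/83 + 67*F = 67*F - E/83)
m(90, v)/(-7714) = (67*0 - 1/83*90)/(-7714) = (0 - 90/83)*(-1/7714) = -90/83*(-1/7714) = 45/320131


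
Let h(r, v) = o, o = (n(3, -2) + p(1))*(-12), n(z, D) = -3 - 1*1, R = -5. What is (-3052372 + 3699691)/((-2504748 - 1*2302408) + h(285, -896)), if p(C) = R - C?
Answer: -647319/4807036 ≈ -0.13466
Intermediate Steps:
n(z, D) = -4 (n(z, D) = -3 - 1 = -4)
p(C) = -5 - C
o = 120 (o = (-4 + (-5 - 1*1))*(-12) = (-4 + (-5 - 1))*(-12) = (-4 - 6)*(-12) = -10*(-12) = 120)
h(r, v) = 120
(-3052372 + 3699691)/((-2504748 - 1*2302408) + h(285, -896)) = (-3052372 + 3699691)/((-2504748 - 1*2302408) + 120) = 647319/((-2504748 - 2302408) + 120) = 647319/(-4807156 + 120) = 647319/(-4807036) = 647319*(-1/4807036) = -647319/4807036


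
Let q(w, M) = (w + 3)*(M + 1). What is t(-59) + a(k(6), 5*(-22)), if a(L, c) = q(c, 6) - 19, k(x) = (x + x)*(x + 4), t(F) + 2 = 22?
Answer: -748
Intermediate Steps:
t(F) = 20 (t(F) = -2 + 22 = 20)
q(w, M) = (1 + M)*(3 + w) (q(w, M) = (3 + w)*(1 + M) = (1 + M)*(3 + w))
k(x) = 2*x*(4 + x) (k(x) = (2*x)*(4 + x) = 2*x*(4 + x))
a(L, c) = 2 + 7*c (a(L, c) = (3 + c + 3*6 + 6*c) - 19 = (3 + c + 18 + 6*c) - 19 = (21 + 7*c) - 19 = 2 + 7*c)
t(-59) + a(k(6), 5*(-22)) = 20 + (2 + 7*(5*(-22))) = 20 + (2 + 7*(-110)) = 20 + (2 - 770) = 20 - 768 = -748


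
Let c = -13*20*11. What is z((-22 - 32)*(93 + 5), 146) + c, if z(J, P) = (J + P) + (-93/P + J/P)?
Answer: -1174261/146 ≈ -8042.9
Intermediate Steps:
z(J, P) = J + P - 93/P + J/P
c = -2860 (c = -260*11 = -2860)
z((-22 - 32)*(93 + 5), 146) + c = (-93 + (-22 - 32)*(93 + 5) + 146*((-22 - 32)*(93 + 5) + 146))/146 - 2860 = (-93 - 54*98 + 146*(-54*98 + 146))/146 - 2860 = (-93 - 5292 + 146*(-5292 + 146))/146 - 2860 = (-93 - 5292 + 146*(-5146))/146 - 2860 = (-93 - 5292 - 751316)/146 - 2860 = (1/146)*(-756701) - 2860 = -756701/146 - 2860 = -1174261/146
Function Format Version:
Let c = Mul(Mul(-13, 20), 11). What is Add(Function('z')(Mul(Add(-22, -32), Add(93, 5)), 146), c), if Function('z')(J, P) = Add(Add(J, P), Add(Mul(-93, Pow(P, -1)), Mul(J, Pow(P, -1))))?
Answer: Rational(-1174261, 146) ≈ -8042.9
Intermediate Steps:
Function('z')(J, P) = Add(J, P, Mul(-93, Pow(P, -1)), Mul(J, Pow(P, -1)))
c = -2860 (c = Mul(-260, 11) = -2860)
Add(Function('z')(Mul(Add(-22, -32), Add(93, 5)), 146), c) = Add(Mul(Pow(146, -1), Add(-93, Mul(Add(-22, -32), Add(93, 5)), Mul(146, Add(Mul(Add(-22, -32), Add(93, 5)), 146)))), -2860) = Add(Mul(Rational(1, 146), Add(-93, Mul(-54, 98), Mul(146, Add(Mul(-54, 98), 146)))), -2860) = Add(Mul(Rational(1, 146), Add(-93, -5292, Mul(146, Add(-5292, 146)))), -2860) = Add(Mul(Rational(1, 146), Add(-93, -5292, Mul(146, -5146))), -2860) = Add(Mul(Rational(1, 146), Add(-93, -5292, -751316)), -2860) = Add(Mul(Rational(1, 146), -756701), -2860) = Add(Rational(-756701, 146), -2860) = Rational(-1174261, 146)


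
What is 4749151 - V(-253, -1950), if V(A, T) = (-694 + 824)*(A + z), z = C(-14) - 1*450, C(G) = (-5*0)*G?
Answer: 4840541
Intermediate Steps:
C(G) = 0 (C(G) = 0*G = 0)
z = -450 (z = 0 - 1*450 = 0 - 450 = -450)
V(A, T) = -58500 + 130*A (V(A, T) = (-694 + 824)*(A - 450) = 130*(-450 + A) = -58500 + 130*A)
4749151 - V(-253, -1950) = 4749151 - (-58500 + 130*(-253)) = 4749151 - (-58500 - 32890) = 4749151 - 1*(-91390) = 4749151 + 91390 = 4840541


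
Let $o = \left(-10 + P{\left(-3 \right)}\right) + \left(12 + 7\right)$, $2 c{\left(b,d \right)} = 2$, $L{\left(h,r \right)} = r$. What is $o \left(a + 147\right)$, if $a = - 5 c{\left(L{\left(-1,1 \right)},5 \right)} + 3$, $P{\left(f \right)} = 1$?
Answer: $1450$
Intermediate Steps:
$c{\left(b,d \right)} = 1$ ($c{\left(b,d \right)} = \frac{1}{2} \cdot 2 = 1$)
$a = -2$ ($a = \left(-5\right) 1 + 3 = -5 + 3 = -2$)
$o = 10$ ($o = \left(-10 + 1\right) + \left(12 + 7\right) = -9 + 19 = 10$)
$o \left(a + 147\right) = 10 \left(-2 + 147\right) = 10 \cdot 145 = 1450$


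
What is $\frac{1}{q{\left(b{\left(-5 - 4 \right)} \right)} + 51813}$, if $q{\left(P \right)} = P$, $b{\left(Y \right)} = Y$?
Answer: $\frac{1}{51804} \approx 1.9304 \cdot 10^{-5}$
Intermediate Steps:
$\frac{1}{q{\left(b{\left(-5 - 4 \right)} \right)} + 51813} = \frac{1}{\left(-5 - 4\right) + 51813} = \frac{1}{-9 + 51813} = \frac{1}{51804}$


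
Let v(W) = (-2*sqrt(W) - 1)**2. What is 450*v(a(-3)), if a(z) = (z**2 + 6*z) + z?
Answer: -21150 + 3600*I*sqrt(3) ≈ -21150.0 + 6235.4*I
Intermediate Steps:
a(z) = z**2 + 7*z
v(W) = (-1 - 2*sqrt(W))**2
450*v(a(-3)) = 450*(1 + 2*sqrt(-3*(7 - 3)))**2 = 450*(1 + 2*sqrt(-3*4))**2 = 450*(1 + 2*sqrt(-12))**2 = 450*(1 + 2*(2*I*sqrt(3)))**2 = 450*(1 + 4*I*sqrt(3))**2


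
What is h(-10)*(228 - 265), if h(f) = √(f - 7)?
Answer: -37*I*√17 ≈ -152.55*I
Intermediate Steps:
h(f) = √(-7 + f)
h(-10)*(228 - 265) = √(-7 - 10)*(228 - 265) = √(-17)*(-37) = (I*√17)*(-37) = -37*I*√17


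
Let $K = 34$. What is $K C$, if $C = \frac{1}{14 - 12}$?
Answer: $17$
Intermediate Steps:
$C = \frac{1}{2} \approx 0.5$
$K C = 34 \cdot \frac{1}{2} = 17$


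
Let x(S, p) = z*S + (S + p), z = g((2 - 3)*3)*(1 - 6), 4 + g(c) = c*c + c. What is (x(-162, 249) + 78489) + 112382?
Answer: 192578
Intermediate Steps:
g(c) = -4 + c + c² (g(c) = -4 + (c*c + c) = -4 + (c² + c) = -4 + (c + c²) = -4 + c + c²)
z = -10 (z = (-4 + (2 - 3)*3 + ((2 - 3)*3)²)*(1 - 6) = (-4 - 1*3 + (-1*3)²)*(-5) = (-4 - 3 + (-3)²)*(-5) = (-4 - 3 + 9)*(-5) = 2*(-5) = -10)
x(S, p) = p - 9*S (x(S, p) = -10*S + (S + p) = p - 9*S)
(x(-162, 249) + 78489) + 112382 = ((249 - 9*(-162)) + 78489) + 112382 = ((249 + 1458) + 78489) + 112382 = (1707 + 78489) + 112382 = 80196 + 112382 = 192578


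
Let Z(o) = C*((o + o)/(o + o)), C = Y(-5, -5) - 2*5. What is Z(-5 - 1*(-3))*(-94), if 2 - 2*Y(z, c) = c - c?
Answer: 846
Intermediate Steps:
Y(z, c) = 1 (Y(z, c) = 1 - (c - c)/2 = 1 - 1/2*0 = 1 + 0 = 1)
C = -9 (C = 1 - 2*5 = 1 - 10 = -9)
Z(o) = -9 (Z(o) = -9*(o + o)/(o + o) = -9*2*o/(2*o) = -9*2*o*1/(2*o) = -9*1 = -9)
Z(-5 - 1*(-3))*(-94) = -9*(-94) = 846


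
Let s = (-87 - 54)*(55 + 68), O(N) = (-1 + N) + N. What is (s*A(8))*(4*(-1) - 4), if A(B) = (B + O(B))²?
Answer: 73395576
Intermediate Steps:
O(N) = -1 + 2*N
A(B) = (-1 + 3*B)² (A(B) = (B + (-1 + 2*B))² = (-1 + 3*B)²)
s = -17343 (s = -141*123 = -17343)
(s*A(8))*(4*(-1) - 4) = (-17343*(-1 + 3*8)²)*(4*(-1) - 4) = (-17343*(-1 + 24)²)*(-4 - 4) = -17343*23²*(-8) = -17343*529*(-8) = -9174447*(-8) = 73395576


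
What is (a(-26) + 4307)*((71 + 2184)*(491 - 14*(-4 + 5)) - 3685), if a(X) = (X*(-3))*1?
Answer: 4700500750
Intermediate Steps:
a(X) = -3*X (a(X) = -3*X*1 = -3*X)
(a(-26) + 4307)*((71 + 2184)*(491 - 14*(-4 + 5)) - 3685) = (-3*(-26) + 4307)*((71 + 2184)*(491 - 14*(-4 + 5)) - 3685) = (78 + 4307)*(2255*(491 - 14*1) - 3685) = 4385*(2255*(491 - 14) - 3685) = 4385*(2255*477 - 3685) = 4385*(1075635 - 3685) = 4385*1071950 = 4700500750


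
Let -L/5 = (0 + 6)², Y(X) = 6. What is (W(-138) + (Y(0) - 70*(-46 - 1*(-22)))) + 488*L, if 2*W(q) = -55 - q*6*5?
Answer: -168223/2 ≈ -84112.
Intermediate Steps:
L = -180 (L = -5*(0 + 6)² = -5*6² = -5*36 = -180)
W(q) = -55/2 - 15*q (W(q) = (-55 - q*6*5)/2 = (-55 - 6*q*5)/2 = (-55 - 30*q)/2 = -55/2 - 15*q)
(W(-138) + (Y(0) - 70*(-46 - 1*(-22)))) + 488*L = ((-55/2 - 15*(-138)) + (6 - 70*(-46 - 1*(-22)))) + 488*(-180) = ((-55/2 + 2070) + (6 - 70*(-46 + 22))) - 87840 = (4085/2 + (6 - 70*(-24))) - 87840 = (4085/2 + (6 + 1680)) - 87840 = (4085/2 + 1686) - 87840 = 7457/2 - 87840 = -168223/2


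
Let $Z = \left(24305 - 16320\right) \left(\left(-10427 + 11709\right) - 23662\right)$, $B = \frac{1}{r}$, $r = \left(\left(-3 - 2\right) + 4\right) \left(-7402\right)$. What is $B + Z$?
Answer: $- \frac{1322769228599}{7402} \approx -1.787 \cdot 10^{8}$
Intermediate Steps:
$r = 7402$ ($r = \left(-5 + 4\right) \left(-7402\right) = \left(-1\right) \left(-7402\right) = 7402$)
$B = \frac{1}{7402} \approx 0.0001351$
$Z = -178704300$ ($Z = 7985 \left(1282 - 23662\right) = 7985 \left(-22380\right) = -178704300$)
$B + Z = \frac{1}{7402} - 178704300 = - \frac{1322769228599}{7402}$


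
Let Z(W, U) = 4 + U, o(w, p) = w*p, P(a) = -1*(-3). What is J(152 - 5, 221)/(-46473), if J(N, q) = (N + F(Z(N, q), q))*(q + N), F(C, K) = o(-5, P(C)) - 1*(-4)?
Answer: -50048/46473 ≈ -1.0769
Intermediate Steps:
P(a) = 3
o(w, p) = p*w
F(C, K) = -11 (F(C, K) = 3*(-5) - 1*(-4) = -15 + 4 = -11)
J(N, q) = (-11 + N)*(N + q) (J(N, q) = (N - 11)*(q + N) = (-11 + N)*(N + q))
J(152 - 5, 221)/(-46473) = ((152 - 5)² - 11*(152 - 5) - 11*221 + (152 - 5)*221)/(-46473) = (147² - 11*147 - 2431 + 147*221)*(-1/46473) = (21609 - 1617 - 2431 + 32487)*(-1/46473) = 50048*(-1/46473) = -50048/46473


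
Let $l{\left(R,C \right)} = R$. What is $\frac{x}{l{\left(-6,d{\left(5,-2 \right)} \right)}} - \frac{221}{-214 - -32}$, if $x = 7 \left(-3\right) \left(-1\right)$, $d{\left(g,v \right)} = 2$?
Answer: $- \frac{16}{7} \approx -2.2857$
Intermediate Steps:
$x = 21$ ($x = \left(-21\right) \left(-1\right) = 21$)
$\frac{x}{l{\left(-6,d{\left(5,-2 \right)} \right)}} - \frac{221}{-214 - -32} = \frac{21}{-6} - \frac{221}{-214 - -32} = 21 \left(- \frac{1}{6}\right) - \frac{221}{-214 + 32} = - \frac{7}{2} - \frac{221}{-182} = - \frac{7}{2} - - \frac{17}{14} = - \frac{7}{2} + \frac{17}{14} = - \frac{16}{7}$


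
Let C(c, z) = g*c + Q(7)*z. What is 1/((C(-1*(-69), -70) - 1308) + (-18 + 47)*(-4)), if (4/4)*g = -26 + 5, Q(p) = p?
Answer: -1/3363 ≈ -0.00029735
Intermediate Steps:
g = -21 (g = -26 + 5 = -21)
C(c, z) = -21*c + 7*z
1/((C(-1*(-69), -70) - 1308) + (-18 + 47)*(-4)) = 1/(((-(-21)*(-69) + 7*(-70)) - 1308) + (-18 + 47)*(-4)) = 1/(((-21*69 - 490) - 1308) + 29*(-4)) = 1/(((-1449 - 490) - 1308) - 116) = 1/((-1939 - 1308) - 116) = 1/(-3247 - 116) = 1/(-3363) = -1/3363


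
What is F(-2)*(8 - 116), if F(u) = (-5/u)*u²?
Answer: -1080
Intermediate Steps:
F(u) = -5*u
F(-2)*(8 - 116) = (-5*(-2))*(8 - 116) = 10*(-108) = -1080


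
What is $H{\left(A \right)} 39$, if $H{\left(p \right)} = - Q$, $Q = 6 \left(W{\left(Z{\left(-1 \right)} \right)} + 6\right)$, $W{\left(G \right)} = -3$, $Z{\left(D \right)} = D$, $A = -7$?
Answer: $-702$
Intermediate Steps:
$Q = 18$ ($Q = 6 \left(-3 + 6\right) = 6 \cdot 3 = 18$)
$H{\left(p \right)} = -18$ ($H{\left(p \right)} = \left(-1\right) 18 = -18$)
$H{\left(A \right)} 39 = \left(-18\right) 39 = -702$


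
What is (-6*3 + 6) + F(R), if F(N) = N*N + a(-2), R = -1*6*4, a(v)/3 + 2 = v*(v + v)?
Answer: 582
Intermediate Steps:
a(v) = -6 + 6*v² (a(v) = -6 + 3*(v*(v + v)) = -6 + 3*(v*(2*v)) = -6 + 3*(2*v²) = -6 + 6*v²)
R = -24 (R = -6*4 = -24)
F(N) = 18 + N² (F(N) = N*N + (-6 + 6*(-2)²) = N² + (-6 + 6*4) = N² + (-6 + 24) = N² + 18 = 18 + N²)
(-6*3 + 6) + F(R) = (-6*3 + 6) + (18 + (-24)²) = (-18 + 6) + (18 + 576) = -12 + 594 = 582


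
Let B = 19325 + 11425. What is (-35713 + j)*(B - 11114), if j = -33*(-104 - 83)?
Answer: -580086712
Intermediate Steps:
B = 30750
j = 6171 (j = -33*(-187) = 6171)
(-35713 + j)*(B - 11114) = (-35713 + 6171)*(30750 - 11114) = -29542*19636 = -580086712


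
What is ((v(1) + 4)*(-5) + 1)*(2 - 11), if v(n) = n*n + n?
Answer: 261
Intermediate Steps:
v(n) = n + n**2 (v(n) = n**2 + n = n + n**2)
((v(1) + 4)*(-5) + 1)*(2 - 11) = ((1*(1 + 1) + 4)*(-5) + 1)*(2 - 11) = ((1*2 + 4)*(-5) + 1)*(-9) = ((2 + 4)*(-5) + 1)*(-9) = (6*(-5) + 1)*(-9) = (-30 + 1)*(-9) = -29*(-9) = 261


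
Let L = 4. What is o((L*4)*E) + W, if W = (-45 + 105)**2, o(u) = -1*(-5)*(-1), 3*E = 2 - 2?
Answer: 3595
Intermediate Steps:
E = 0 (E = (2 - 2)/3 = (1/3)*0 = 0)
o(u) = -5 (o(u) = 5*(-1) = -5)
W = 3600 (W = 60**2 = 3600)
o((L*4)*E) + W = -5 + 3600 = 3595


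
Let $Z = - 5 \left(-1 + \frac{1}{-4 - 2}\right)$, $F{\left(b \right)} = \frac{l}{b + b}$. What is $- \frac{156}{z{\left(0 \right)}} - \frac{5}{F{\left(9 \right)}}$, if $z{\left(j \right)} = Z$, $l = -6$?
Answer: $- \frac{411}{35} \approx -11.743$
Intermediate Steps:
$F{\left(b \right)} = - \frac{3}{b}$ ($F{\left(b \right)} = - \frac{6}{b + b} = - \frac{6}{2 b} = - 6 \frac{1}{2 b} = - \frac{3}{b}$)
$Z = \frac{35}{6}$ ($Z = - 5 \left(-1 + \frac{1}{-6}\right) = - 5 \left(-1 - \frac{1}{6}\right) = \left(-5\right) \left(- \frac{7}{6}\right) = \frac{35}{6} \approx 5.8333$)
$z{\left(j \right)} = \frac{35}{6}$
$- \frac{156}{z{\left(0 \right)}} - \frac{5}{F{\left(9 \right)}} = - \frac{156}{\frac{35}{6}} - \frac{5}{\left(-3\right) \frac{1}{9}} = \left(-156\right) \frac{6}{35} - \frac{5}{\left(-3\right) \frac{1}{9}} = - \frac{936}{35} - \frac{5}{- \frac{1}{3}} = - \frac{936}{35} - -15 = - \frac{936}{35} + 15 = - \frac{411}{35}$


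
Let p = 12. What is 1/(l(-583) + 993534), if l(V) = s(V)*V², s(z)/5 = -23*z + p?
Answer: 1/22809244879 ≈ 4.3842e-11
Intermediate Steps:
s(z) = 60 - 115*z (s(z) = 5*(-23*z + 12) = 5*(12 - 23*z) = 60 - 115*z)
l(V) = V²*(60 - 115*V) (l(V) = (60 - 115*V)*V² = V²*(60 - 115*V))
1/(l(-583) + 993534) = 1/((-583)²*(60 - 115*(-583)) + 993534) = 1/(339889*(60 + 67045) + 993534) = 1/(339889*67105 + 993534) = 1/(22808251345 + 993534) = 1/22809244879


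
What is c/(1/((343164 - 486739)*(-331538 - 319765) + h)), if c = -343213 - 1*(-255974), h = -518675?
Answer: -8157745894832450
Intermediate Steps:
c = -87239 (c = -343213 + 255974 = -87239)
c/(1/((343164 - 486739)*(-331538 - 319765) + h)) = -(-45248688325 + 87239*(-331538 - 319765)*(343164 - 486739)) = -87239/(1/(-143575*(-651303) - 518675)) = -87239/(1/(93510828225 - 518675)) = -87239/(1/93510309550) = -87239/1/93510309550 = -87239*93510309550 = -8157745894832450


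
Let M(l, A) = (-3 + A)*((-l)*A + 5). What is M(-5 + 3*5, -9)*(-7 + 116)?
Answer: -124260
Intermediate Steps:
M(l, A) = (-3 + A)*(5 - A*l) (M(l, A) = (-3 + A)*(-A*l + 5) = (-3 + A)*(5 - A*l))
M(-5 + 3*5, -9)*(-7 + 116) = (-15 + 5*(-9) - 1*(-5 + 3*5)*(-9)² + 3*(-9)*(-5 + 3*5))*(-7 + 116) = (-15 - 45 - 1*(-5 + 15)*81 + 3*(-9)*(-5 + 15))*109 = (-15 - 45 - 1*10*81 + 3*(-9)*10)*109 = (-15 - 45 - 810 - 270)*109 = -1140*109 = -124260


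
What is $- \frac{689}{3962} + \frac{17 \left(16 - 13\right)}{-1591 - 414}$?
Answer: $- \frac{1583507}{7943810} \approx -0.19934$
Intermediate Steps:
$- \frac{689}{3962} + \frac{17 \left(16 - 13\right)}{-1591 - 414} = \left(-689\right) \frac{1}{3962} + \frac{17 \cdot 3}{-2005} = - \frac{689}{3962} + 51 \left(- \frac{1}{2005}\right) = - \frac{689}{3962} - \frac{51}{2005} = - \frac{1583507}{7943810}$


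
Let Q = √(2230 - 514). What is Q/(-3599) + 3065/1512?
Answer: 3065/1512 - 2*√429/3599 ≈ 2.0156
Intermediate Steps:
Q = 2*√429 (Q = √1716 = 2*√429 ≈ 41.425)
Q/(-3599) + 3065/1512 = (2*√429)/(-3599) + 3065/1512 = (2*√429)*(-1/3599) + 3065*(1/1512) = -2*√429/3599 + 3065/1512 = 3065/1512 - 2*√429/3599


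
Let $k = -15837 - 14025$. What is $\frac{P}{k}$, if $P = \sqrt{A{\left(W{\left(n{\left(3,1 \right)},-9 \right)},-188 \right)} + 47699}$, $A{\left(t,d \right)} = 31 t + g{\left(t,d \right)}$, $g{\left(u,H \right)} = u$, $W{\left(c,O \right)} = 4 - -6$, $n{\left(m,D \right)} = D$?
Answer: $- \frac{\sqrt{48019}}{29862} \approx -0.0073382$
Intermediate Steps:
$W{\left(c,O \right)} = 10$ ($W{\left(c,O \right)} = 4 + 6 = 10$)
$A{\left(t,d \right)} = 32 t$ ($A{\left(t,d \right)} = 31 t + t = 32 t$)
$P = \sqrt{48019}$ ($P = \sqrt{32 \cdot 10 + 47699} = \sqrt{320 + 47699} = \sqrt{48019} \approx 219.13$)
$k = -29862$
$\frac{P}{k} = \frac{\sqrt{48019}}{-29862} = \sqrt{48019} \left(- \frac{1}{29862}\right) = - \frac{\sqrt{48019}}{29862}$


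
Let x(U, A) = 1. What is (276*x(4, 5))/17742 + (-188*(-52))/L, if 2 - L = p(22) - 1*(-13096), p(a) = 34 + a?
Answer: -14151366/19442275 ≈ -0.72787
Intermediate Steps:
L = -13150 (L = 2 - ((34 + 22) - 1*(-13096)) = 2 - (56 + 13096) = 2 - 1*13152 = 2 - 13152 = -13150)
(276*x(4, 5))/17742 + (-188*(-52))/L = (276*1)/17742 - 188*(-52)/(-13150) = 276*(1/17742) + 9776*(-1/13150) = 46/2957 - 4888/6575 = -14151366/19442275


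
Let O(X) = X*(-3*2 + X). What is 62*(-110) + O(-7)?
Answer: -6729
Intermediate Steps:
O(X) = X*(-6 + X)
62*(-110) + O(-7) = 62*(-110) - 7*(-6 - 7) = -6820 - 7*(-13) = -6820 + 91 = -6729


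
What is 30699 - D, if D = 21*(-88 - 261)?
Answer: 38028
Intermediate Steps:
D = -7329 (D = 21*(-349) = -7329)
30699 - D = 30699 - 1*(-7329) = 30699 + 7329 = 38028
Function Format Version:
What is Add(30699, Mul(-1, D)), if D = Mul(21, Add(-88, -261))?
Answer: 38028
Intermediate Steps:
D = -7329 (D = Mul(21, -349) = -7329)
Add(30699, Mul(-1, D)) = Add(30699, Mul(-1, -7329)) = Add(30699, 7329) = 38028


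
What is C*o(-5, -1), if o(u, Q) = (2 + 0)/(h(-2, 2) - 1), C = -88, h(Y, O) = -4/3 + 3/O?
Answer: 1056/5 ≈ 211.20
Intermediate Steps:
h(Y, O) = -4/3 + 3/O (h(Y, O) = -4*1/3 + 3/O = -4/3 + 3/O)
o(u, Q) = -12/5 (o(u, Q) = (2 + 0)/((-4/3 + 3/2) - 1) = 2/((-4/3 + 3*(1/2)) - 1) = 2/((-4/3 + 3/2) - 1) = 2/(1/6 - 1) = 2/(-5/6) = 2*(-6/5) = -12/5)
C*o(-5, -1) = -88*(-12/5) = 1056/5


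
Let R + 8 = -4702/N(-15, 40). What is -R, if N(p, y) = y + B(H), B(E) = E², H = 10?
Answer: 2911/70 ≈ 41.586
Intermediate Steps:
N(p, y) = 100 + y (N(p, y) = y + 10² = y + 100 = 100 + y)
R = -2911/70 (R = -8 - 4702/(100 + 40) = -8 - 4702/140 = -8 - 4702*1/140 = -8 - 2351/70 = -2911/70 ≈ -41.586)
-R = -1*(-2911/70) = 2911/70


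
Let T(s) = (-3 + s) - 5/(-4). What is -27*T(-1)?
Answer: 297/4 ≈ 74.250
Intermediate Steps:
T(s) = -7/4 + s (T(s) = (-3 + s) - 5*(-1/4) = (-3 + s) + 5/4 = -7/4 + s)
-27*T(-1) = -27*(-7/4 - 1) = -27*(-11/4) = 297/4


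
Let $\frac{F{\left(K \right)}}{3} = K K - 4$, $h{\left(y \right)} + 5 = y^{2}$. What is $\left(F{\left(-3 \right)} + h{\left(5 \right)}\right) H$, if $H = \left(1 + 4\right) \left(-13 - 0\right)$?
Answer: $-2275$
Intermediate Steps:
$h{\left(y \right)} = -5 + y^{2}$
$F{\left(K \right)} = -12 + 3 K^{2}$ ($F{\left(K \right)} = 3 \left(K K - 4\right) = 3 \left(K^{2} - 4\right) = 3 \left(-4 + K^{2}\right) = -12 + 3 K^{2}$)
$H = -65$ ($H = 5 \left(-13 + 0\right) = 5 \left(-13\right) = -65$)
$\left(F{\left(-3 \right)} + h{\left(5 \right)}\right) H = \left(\left(-12 + 3 \left(-3\right)^{2}\right) - \left(5 - 5^{2}\right)\right) \left(-65\right) = \left(\left(-12 + 3 \cdot 9\right) + \left(-5 + 25\right)\right) \left(-65\right) = \left(\left(-12 + 27\right) + 20\right) \left(-65\right) = \left(15 + 20\right) \left(-65\right) = 35 \left(-65\right) = -2275$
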